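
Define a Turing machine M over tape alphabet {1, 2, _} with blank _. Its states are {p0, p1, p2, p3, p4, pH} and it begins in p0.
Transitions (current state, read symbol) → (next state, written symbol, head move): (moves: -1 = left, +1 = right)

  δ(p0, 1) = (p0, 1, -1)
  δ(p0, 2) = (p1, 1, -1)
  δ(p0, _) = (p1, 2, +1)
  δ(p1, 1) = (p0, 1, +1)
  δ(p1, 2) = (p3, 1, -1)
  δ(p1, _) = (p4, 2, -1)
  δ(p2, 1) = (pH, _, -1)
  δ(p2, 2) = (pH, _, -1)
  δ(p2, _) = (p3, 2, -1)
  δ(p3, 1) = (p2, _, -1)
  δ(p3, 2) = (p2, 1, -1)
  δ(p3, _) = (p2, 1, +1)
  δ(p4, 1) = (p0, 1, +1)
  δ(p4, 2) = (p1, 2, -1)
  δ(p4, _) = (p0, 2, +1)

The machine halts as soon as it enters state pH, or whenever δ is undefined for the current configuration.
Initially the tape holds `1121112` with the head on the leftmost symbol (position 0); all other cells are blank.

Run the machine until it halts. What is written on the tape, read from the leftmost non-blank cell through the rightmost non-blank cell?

1_111121112

p0 | ____[1]121112   read 1 → write 1, move -1, go to p0
p0 | ___[_]1121112   read _ → write 2, move +1, go to p1
p1 | ___2[1]121112   read 1 → write 1, move +1, go to p0
p0 | ___21[1]21112   read 1 → write 1, move -1, go to p0
p0 | ___2[1]121112   read 1 → write 1, move -1, go to p0
p0 | ___[2]1121112   read 2 → write 1, move -1, go to p1
p1 | __[_]11121112   read _ → write 2, move -1, go to p4
p4 | _[_]211121112   read _ → write 2, move +1, go to p0
p0 | _2[2]11121112   read 2 → write 1, move -1, go to p1
p1 | _[2]111121112   read 2 → write 1, move -1, go to p3
p3 | [_]1111121112   read _ → write 1, move +1, go to p2
p2 | 1[1]111121112   read 1 → write _, move -1, go to pH
pH | [1]_111121112
The non-blank tape span at halt is 1_111121112.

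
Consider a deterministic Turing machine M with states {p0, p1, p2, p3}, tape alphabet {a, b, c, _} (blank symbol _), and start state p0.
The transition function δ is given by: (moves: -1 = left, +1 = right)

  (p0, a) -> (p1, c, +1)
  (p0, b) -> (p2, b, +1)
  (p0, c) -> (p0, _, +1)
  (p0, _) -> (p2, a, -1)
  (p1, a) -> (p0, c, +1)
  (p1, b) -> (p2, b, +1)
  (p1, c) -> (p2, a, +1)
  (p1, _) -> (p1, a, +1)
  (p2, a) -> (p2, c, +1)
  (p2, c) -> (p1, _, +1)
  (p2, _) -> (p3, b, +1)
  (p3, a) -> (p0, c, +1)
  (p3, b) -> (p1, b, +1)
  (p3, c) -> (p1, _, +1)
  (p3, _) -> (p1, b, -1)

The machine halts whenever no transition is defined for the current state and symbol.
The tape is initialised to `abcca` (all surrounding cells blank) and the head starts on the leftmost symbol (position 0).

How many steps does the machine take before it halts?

8

state=p0 head=0 tape=[a]bcca__   (p0,a)→(p1,c,+1)
state=p1 head=1 tape=c[b]cca__   (p1,b)→(p2,b,+1)
state=p2 head=2 tape=cb[c]ca__   (p2,c)→(p1,_,+1)
state=p1 head=3 tape=cb_[c]a__   (p1,c)→(p2,a,+1)
state=p2 head=4 tape=cb_a[a]__   (p2,a)→(p2,c,+1)
state=p2 head=5 tape=cb_ac[_]_   (p2,_)→(p3,b,+1)
state=p3 head=6 tape=cb_acb[_]   (p3,_)→(p1,b,-1)
state=p1 head=5 tape=cb_ac[b]b   (p1,b)→(p2,b,+1)
state=p2 head=6 tape=cb_acb[b]
M halts after 8 transitions.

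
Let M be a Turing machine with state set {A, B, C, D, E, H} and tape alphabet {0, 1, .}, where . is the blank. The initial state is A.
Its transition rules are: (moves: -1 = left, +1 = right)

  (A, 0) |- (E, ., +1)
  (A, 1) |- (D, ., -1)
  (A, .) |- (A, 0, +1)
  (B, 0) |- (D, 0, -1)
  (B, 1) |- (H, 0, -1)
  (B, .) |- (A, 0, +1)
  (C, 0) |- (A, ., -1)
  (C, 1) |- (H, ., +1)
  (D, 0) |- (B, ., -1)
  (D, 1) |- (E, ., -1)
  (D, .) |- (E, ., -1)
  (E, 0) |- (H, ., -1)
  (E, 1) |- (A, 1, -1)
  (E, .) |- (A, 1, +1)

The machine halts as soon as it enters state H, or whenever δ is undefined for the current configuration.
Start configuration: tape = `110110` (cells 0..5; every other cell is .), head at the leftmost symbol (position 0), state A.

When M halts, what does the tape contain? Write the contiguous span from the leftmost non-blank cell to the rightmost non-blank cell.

1010.0..0

state=A head=0 tape=...[1]10110   (A,1)→(D,.,-1)
state=D head=-1 tape=..[.].10110   (D,.)→(E,.,-1)
state=E head=-2 tape=.[.]..10110   (E,.)→(A,1,+1)
state=A head=-1 tape=.1[.].10110   (A,.)→(A,0,+1)
state=A head=0 tape=.10[.]10110   (A,.)→(A,0,+1)
state=A head=1 tape=.100[1]0110   (A,1)→(D,.,-1)
state=D head=0 tape=.10[0].0110   (D,0)→(B,.,-1)
state=B head=-1 tape=.1[0]..0110   (B,0)→(D,0,-1)
state=D head=-2 tape=.[1]0..0110   (D,1)→(E,.,-1)
state=E head=-3 tape=[.].0..0110   (E,.)→(A,1,+1)
state=A head=-2 tape=1[.]0..0110   (A,.)→(A,0,+1)
state=A head=-1 tape=10[0]..0110   (A,0)→(E,.,+1)
state=E head=0 tape=10.[.].0110   (E,.)→(A,1,+1)
state=A head=1 tape=10.1[.]0110   (A,.)→(A,0,+1)
state=A head=2 tape=10.10[0]110   (A,0)→(E,.,+1)
state=E head=3 tape=10.10.[1]10   (E,1)→(A,1,-1)
state=A head=2 tape=10.10[.]110   (A,.)→(A,0,+1)
state=A head=3 tape=10.100[1]10   (A,1)→(D,.,-1)
state=D head=2 tape=10.10[0].10   (D,0)→(B,.,-1)
state=B head=1 tape=10.1[0]..10   (B,0)→(D,0,-1)
state=D head=0 tape=10.[1]0..10   (D,1)→(E,.,-1)
state=E head=-1 tape=10[.].0..10   (E,.)→(A,1,+1)
state=A head=0 tape=101[.]0..10   (A,.)→(A,0,+1)
state=A head=1 tape=1010[0]..10   (A,0)→(E,.,+1)
state=E head=2 tape=1010.[.].10   (E,.)→(A,1,+1)
state=A head=3 tape=1010.1[.]10   (A,.)→(A,0,+1)
state=A head=4 tape=1010.10[1]0   (A,1)→(D,.,-1)
state=D head=3 tape=1010.1[0].0   (D,0)→(B,.,-1)
state=B head=2 tape=1010.[1]..0   (B,1)→(H,0,-1)
state=H head=1 tape=1010[.]0..0
The non-blank tape span at halt is 1010.0..0.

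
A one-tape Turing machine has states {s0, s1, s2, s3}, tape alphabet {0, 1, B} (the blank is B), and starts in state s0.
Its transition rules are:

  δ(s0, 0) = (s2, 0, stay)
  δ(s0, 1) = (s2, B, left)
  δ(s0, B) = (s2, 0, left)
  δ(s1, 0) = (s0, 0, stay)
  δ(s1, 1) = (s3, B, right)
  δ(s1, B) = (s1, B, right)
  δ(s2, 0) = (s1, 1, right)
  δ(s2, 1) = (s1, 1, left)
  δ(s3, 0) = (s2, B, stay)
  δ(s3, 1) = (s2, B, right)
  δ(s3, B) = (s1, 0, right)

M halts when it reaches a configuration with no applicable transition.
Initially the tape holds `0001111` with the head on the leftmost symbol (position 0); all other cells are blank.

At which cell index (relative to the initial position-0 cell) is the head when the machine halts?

7

s0 | [0]001111B   read 0 → write 0, move stay, go to s2
s2 | [0]001111B   read 0 → write 1, move right, go to s1
s1 | 1[0]01111B   read 0 → write 0, move stay, go to s0
s0 | 1[0]01111B   read 0 → write 0, move stay, go to s2
s2 | 1[0]01111B   read 0 → write 1, move right, go to s1
s1 | 11[0]1111B   read 0 → write 0, move stay, go to s0
s0 | 11[0]1111B   read 0 → write 0, move stay, go to s2
s2 | 11[0]1111B   read 0 → write 1, move right, go to s1
s1 | 111[1]111B   read 1 → write B, move right, go to s3
s3 | 111B[1]11B   read 1 → write B, move right, go to s2
s2 | 111BB[1]1B   read 1 → write 1, move left, go to s1
s1 | 111B[B]11B   read B → write B, move right, go to s1
s1 | 111BB[1]1B   read 1 → write B, move right, go to s3
s3 | 111BBB[1]B   read 1 → write B, move right, go to s2
s2 | 111BBBB[B]
At halt the head is at cell 7.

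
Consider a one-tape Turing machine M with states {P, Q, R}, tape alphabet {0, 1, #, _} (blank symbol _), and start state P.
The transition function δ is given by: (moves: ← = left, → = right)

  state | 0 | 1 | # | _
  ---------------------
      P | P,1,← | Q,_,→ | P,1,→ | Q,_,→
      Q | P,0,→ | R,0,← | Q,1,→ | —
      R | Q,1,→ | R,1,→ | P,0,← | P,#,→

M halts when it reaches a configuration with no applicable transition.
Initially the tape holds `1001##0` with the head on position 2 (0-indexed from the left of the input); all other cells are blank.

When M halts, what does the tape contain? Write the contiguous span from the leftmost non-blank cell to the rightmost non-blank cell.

111_110

P | 10[0]1##0__   read 0 → write 1, move ←, go to P
P | 1[0]11##0__   read 0 → write 1, move ←, go to P
P | [1]111##0__   read 1 → write _, move →, go to Q
Q | _[1]11##0__   read 1 → write 0, move ←, go to R
R | [_]011##0__   read _ → write #, move →, go to P
P | #[0]11##0__   read 0 → write 1, move ←, go to P
P | [#]111##0__   read # → write 1, move →, go to P
P | 1[1]11##0__   read 1 → write _, move →, go to Q
Q | 1_[1]1##0__   read 1 → write 0, move ←, go to R
R | 1[_]01##0__   read _ → write #, move →, go to P
P | 1#[0]1##0__   read 0 → write 1, move ←, go to P
P | 1[#]11##0__   read # → write 1, move →, go to P
P | 11[1]1##0__   read 1 → write _, move →, go to Q
Q | 11_[1]##0__   read 1 → write 0, move ←, go to R
R | 11[_]0##0__   read _ → write #, move →, go to P
P | 11#[0]##0__   read 0 → write 1, move ←, go to P
P | 11[#]1##0__   read # → write 1, move →, go to P
P | 111[1]##0__   read 1 → write _, move →, go to Q
Q | 111_[#]#0__   read # → write 1, move →, go to Q
Q | 111_1[#]0__   read # → write 1, move →, go to Q
Q | 111_11[0]__   read 0 → write 0, move →, go to P
P | 111_110[_]_   read _ → write _, move →, go to Q
Q | 111_110_[_]
The non-blank tape span at halt is 111_110.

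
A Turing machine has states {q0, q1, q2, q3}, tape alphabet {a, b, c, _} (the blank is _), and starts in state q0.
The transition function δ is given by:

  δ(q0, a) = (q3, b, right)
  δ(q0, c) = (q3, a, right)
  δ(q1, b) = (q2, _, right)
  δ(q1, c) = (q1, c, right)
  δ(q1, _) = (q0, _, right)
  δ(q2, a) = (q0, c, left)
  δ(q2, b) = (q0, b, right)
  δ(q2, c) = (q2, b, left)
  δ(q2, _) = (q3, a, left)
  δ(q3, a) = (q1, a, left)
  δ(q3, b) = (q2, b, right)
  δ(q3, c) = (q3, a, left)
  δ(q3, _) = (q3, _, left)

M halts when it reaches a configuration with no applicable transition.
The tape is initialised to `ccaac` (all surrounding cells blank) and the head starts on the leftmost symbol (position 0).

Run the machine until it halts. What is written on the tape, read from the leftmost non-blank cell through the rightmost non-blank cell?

state=q0 head=0 tape=_[c]caac   (q0,c)→(q3,a,right)
state=q3 head=1 tape=_a[c]aac   (q3,c)→(q3,a,left)
state=q3 head=0 tape=_[a]aaac   (q3,a)→(q1,a,left)
state=q1 head=-1 tape=[_]aaaac   (q1,_)→(q0,_,right)
state=q0 head=0 tape=_[a]aaac   (q0,a)→(q3,b,right)
state=q3 head=1 tape=_b[a]aac   (q3,a)→(q1,a,left)
state=q1 head=0 tape=_[b]aaac   (q1,b)→(q2,_,right)
state=q2 head=1 tape=__[a]aac   (q2,a)→(q0,c,left)
state=q0 head=0 tape=_[_]caac
The non-blank tape span at halt is caac.

caac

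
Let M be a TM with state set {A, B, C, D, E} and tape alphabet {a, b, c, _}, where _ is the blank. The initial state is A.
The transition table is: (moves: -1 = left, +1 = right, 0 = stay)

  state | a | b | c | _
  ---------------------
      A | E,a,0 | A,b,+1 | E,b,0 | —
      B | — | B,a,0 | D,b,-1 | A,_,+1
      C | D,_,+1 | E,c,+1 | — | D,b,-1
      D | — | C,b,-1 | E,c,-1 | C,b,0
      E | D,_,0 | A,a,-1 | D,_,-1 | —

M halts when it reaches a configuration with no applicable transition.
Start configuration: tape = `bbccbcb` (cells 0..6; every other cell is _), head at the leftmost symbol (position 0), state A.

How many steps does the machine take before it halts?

20

state=A head=0 tape=_[b]bccbcb   (A,b)→(A,b,+1)
state=A head=1 tape=_b[b]ccbcb   (A,b)→(A,b,+1)
state=A head=2 tape=_bb[c]cbcb   (A,c)→(E,b,0)
state=E head=2 tape=_bb[b]cbcb   (E,b)→(A,a,-1)
state=A head=1 tape=_b[b]acbcb   (A,b)→(A,b,+1)
state=A head=2 tape=_bb[a]cbcb   (A,a)→(E,a,0)
state=E head=2 tape=_bb[a]cbcb   (E,a)→(D,_,0)
state=D head=2 tape=_bb[_]cbcb   (D,_)→(C,b,0)
state=C head=2 tape=_bb[b]cbcb   (C,b)→(E,c,+1)
state=E head=3 tape=_bbc[c]bcb   (E,c)→(D,_,-1)
state=D head=2 tape=_bb[c]_bcb   (D,c)→(E,c,-1)
state=E head=1 tape=_b[b]c_bcb   (E,b)→(A,a,-1)
state=A head=0 tape=_[b]ac_bcb   (A,b)→(A,b,+1)
state=A head=1 tape=_b[a]c_bcb   (A,a)→(E,a,0)
state=E head=1 tape=_b[a]c_bcb   (E,a)→(D,_,0)
state=D head=1 tape=_b[_]c_bcb   (D,_)→(C,b,0)
state=C head=1 tape=_b[b]c_bcb   (C,b)→(E,c,+1)
state=E head=2 tape=_bc[c]_bcb   (E,c)→(D,_,-1)
state=D head=1 tape=_b[c]__bcb   (D,c)→(E,c,-1)
state=E head=0 tape=_[b]c__bcb   (E,b)→(A,a,-1)
state=A head=-1 tape=[_]ac__bcb
M halts after 20 transitions.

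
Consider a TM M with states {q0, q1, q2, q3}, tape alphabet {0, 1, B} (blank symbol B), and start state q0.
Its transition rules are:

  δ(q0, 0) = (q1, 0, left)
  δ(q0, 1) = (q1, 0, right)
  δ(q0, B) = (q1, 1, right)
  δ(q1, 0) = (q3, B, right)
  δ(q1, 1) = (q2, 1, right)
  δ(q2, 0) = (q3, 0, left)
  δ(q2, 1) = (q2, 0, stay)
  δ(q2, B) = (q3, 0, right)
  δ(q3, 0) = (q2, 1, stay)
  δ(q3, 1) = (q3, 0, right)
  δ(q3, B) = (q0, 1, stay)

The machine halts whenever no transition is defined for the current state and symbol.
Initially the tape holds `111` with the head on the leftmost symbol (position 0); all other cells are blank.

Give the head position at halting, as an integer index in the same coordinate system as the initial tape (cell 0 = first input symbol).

state=q0 head=0 tape=B[1]11BB   (q0,1)→(q1,0,right)
state=q1 head=1 tape=B0[1]1BB   (q1,1)→(q2,1,right)
state=q2 head=2 tape=B01[1]BB   (q2,1)→(q2,0,stay)
state=q2 head=2 tape=B01[0]BB   (q2,0)→(q3,0,left)
state=q3 head=1 tape=B0[1]0BB   (q3,1)→(q3,0,right)
state=q3 head=2 tape=B00[0]BB   (q3,0)→(q2,1,stay)
state=q2 head=2 tape=B00[1]BB   (q2,1)→(q2,0,stay)
state=q2 head=2 tape=B00[0]BB   (q2,0)→(q3,0,left)
state=q3 head=1 tape=B0[0]0BB   (q3,0)→(q2,1,stay)
state=q2 head=1 tape=B0[1]0BB   (q2,1)→(q2,0,stay)
state=q2 head=1 tape=B0[0]0BB   (q2,0)→(q3,0,left)
state=q3 head=0 tape=B[0]00BB   (q3,0)→(q2,1,stay)
state=q2 head=0 tape=B[1]00BB   (q2,1)→(q2,0,stay)
state=q2 head=0 tape=B[0]00BB   (q2,0)→(q3,0,left)
state=q3 head=-1 tape=[B]000BB   (q3,B)→(q0,1,stay)
state=q0 head=-1 tape=[1]000BB   (q0,1)→(q1,0,right)
state=q1 head=0 tape=0[0]00BB   (q1,0)→(q3,B,right)
state=q3 head=1 tape=0B[0]0BB   (q3,0)→(q2,1,stay)
state=q2 head=1 tape=0B[1]0BB   (q2,1)→(q2,0,stay)
state=q2 head=1 tape=0B[0]0BB   (q2,0)→(q3,0,left)
state=q3 head=0 tape=0[B]00BB   (q3,B)→(q0,1,stay)
state=q0 head=0 tape=0[1]00BB   (q0,1)→(q1,0,right)
state=q1 head=1 tape=00[0]0BB   (q1,0)→(q3,B,right)
state=q3 head=2 tape=00B[0]BB   (q3,0)→(q2,1,stay)
state=q2 head=2 tape=00B[1]BB   (q2,1)→(q2,0,stay)
state=q2 head=2 tape=00B[0]BB   (q2,0)→(q3,0,left)
state=q3 head=1 tape=00[B]0BB   (q3,B)→(q0,1,stay)
state=q0 head=1 tape=00[1]0BB   (q0,1)→(q1,0,right)
state=q1 head=2 tape=000[0]BB   (q1,0)→(q3,B,right)
state=q3 head=3 tape=000B[B]B   (q3,B)→(q0,1,stay)
state=q0 head=3 tape=000B[1]B   (q0,1)→(q1,0,right)
state=q1 head=4 tape=000B0[B]
At halt the head is at cell 4.

4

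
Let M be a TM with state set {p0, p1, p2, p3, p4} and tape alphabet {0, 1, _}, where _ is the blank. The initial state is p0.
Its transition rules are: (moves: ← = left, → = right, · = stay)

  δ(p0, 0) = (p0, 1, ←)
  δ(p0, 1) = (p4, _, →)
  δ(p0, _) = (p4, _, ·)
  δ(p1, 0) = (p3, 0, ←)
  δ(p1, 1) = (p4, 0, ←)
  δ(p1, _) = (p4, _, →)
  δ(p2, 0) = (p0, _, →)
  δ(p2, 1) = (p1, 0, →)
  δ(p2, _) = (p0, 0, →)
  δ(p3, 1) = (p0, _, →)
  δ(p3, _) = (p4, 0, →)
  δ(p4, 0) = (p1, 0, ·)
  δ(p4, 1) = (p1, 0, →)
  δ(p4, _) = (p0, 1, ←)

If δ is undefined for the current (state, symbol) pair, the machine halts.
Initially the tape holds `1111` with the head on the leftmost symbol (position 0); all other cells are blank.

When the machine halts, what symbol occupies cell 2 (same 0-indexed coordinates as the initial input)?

0

state=p0 head=0 tape=[1]111   (p0,1)→(p4,_,→)
state=p4 head=1 tape=_[1]11   (p4,1)→(p1,0,→)
state=p1 head=2 tape=_0[1]1   (p1,1)→(p4,0,←)
state=p4 head=1 tape=_[0]01   (p4,0)→(p1,0,·)
state=p1 head=1 tape=_[0]01   (p1,0)→(p3,0,←)
state=p3 head=0 tape=[_]001   (p3,_)→(p4,0,→)
state=p4 head=1 tape=0[0]01   (p4,0)→(p1,0,·)
state=p1 head=1 tape=0[0]01   (p1,0)→(p3,0,←)
state=p3 head=0 tape=[0]001
Cell 2 holds 0 when M halts.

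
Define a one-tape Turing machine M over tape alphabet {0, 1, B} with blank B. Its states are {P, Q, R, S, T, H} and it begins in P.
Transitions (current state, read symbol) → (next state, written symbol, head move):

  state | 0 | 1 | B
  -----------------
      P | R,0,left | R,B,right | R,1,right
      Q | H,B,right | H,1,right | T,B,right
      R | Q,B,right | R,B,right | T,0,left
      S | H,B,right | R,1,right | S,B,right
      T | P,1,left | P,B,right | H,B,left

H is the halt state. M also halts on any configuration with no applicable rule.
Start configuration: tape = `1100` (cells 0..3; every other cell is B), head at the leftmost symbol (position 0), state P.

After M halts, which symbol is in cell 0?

B

P | [1]100B   read 1 → write B, move right, go to R
R | B[1]00B   read 1 → write B, move right, go to R
R | BB[0]0B   read 0 → write B, move right, go to Q
Q | BBB[0]B   read 0 → write B, move right, go to H
H | BBBB[B]
Cell 0 holds B when M halts.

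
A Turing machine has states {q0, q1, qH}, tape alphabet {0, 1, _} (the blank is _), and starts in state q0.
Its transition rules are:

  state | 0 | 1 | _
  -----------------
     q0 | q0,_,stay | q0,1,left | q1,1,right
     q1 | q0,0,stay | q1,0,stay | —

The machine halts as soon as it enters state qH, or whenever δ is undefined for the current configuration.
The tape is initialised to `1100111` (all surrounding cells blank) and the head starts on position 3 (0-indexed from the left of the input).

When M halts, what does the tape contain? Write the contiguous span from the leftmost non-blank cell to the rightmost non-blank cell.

1101111

q0 | 110[0]111_   read 0 → write _, move stay, go to q0
q0 | 110[_]111_   read _ → write 1, move right, go to q1
q1 | 1101[1]11_   read 1 → write 0, move stay, go to q1
q1 | 1101[0]11_   read 0 → write 0, move stay, go to q0
q0 | 1101[0]11_   read 0 → write _, move stay, go to q0
q0 | 1101[_]11_   read _ → write 1, move right, go to q1
q1 | 11011[1]1_   read 1 → write 0, move stay, go to q1
q1 | 11011[0]1_   read 0 → write 0, move stay, go to q0
q0 | 11011[0]1_   read 0 → write _, move stay, go to q0
q0 | 11011[_]1_   read _ → write 1, move right, go to q1
q1 | 110111[1]_   read 1 → write 0, move stay, go to q1
q1 | 110111[0]_   read 0 → write 0, move stay, go to q0
q0 | 110111[0]_   read 0 → write _, move stay, go to q0
q0 | 110111[_]_   read _ → write 1, move right, go to q1
q1 | 1101111[_]
The non-blank tape span at halt is 1101111.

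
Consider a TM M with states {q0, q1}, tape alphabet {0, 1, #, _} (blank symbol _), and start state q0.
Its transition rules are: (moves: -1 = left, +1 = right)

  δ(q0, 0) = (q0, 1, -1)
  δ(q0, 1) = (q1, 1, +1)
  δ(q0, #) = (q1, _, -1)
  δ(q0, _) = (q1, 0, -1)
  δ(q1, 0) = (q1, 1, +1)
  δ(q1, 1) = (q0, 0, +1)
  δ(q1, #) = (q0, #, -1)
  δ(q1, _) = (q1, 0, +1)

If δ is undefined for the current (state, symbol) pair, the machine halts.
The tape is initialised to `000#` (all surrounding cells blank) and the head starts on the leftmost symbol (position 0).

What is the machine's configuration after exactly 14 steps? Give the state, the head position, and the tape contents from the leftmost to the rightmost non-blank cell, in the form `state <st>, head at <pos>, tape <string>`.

state q0, head at 2, tape 01011#

state=q0 head=0 tape=__[0]00#   (q0,0)→(q0,1,-1)
state=q0 head=-1 tape=_[_]100#   (q0,_)→(q1,0,-1)
state=q1 head=-2 tape=[_]0100#   (q1,_)→(q1,0,+1)
state=q1 head=-1 tape=0[0]100#   (q1,0)→(q1,1,+1)
state=q1 head=0 tape=01[1]00#   (q1,1)→(q0,0,+1)
state=q0 head=1 tape=010[0]0#   (q0,0)→(q0,1,-1)
state=q0 head=0 tape=01[0]10#   (q0,0)→(q0,1,-1)
state=q0 head=-1 tape=0[1]110#   (q0,1)→(q1,1,+1)
state=q1 head=0 tape=01[1]10#   (q1,1)→(q0,0,+1)
state=q0 head=1 tape=010[1]0#   (q0,1)→(q1,1,+1)
state=q1 head=2 tape=0101[0]#   (q1,0)→(q1,1,+1)
state=q1 head=3 tape=01011[#]   (q1,#)→(q0,#,-1)
state=q0 head=2 tape=0101[1]#   (q0,1)→(q1,1,+1)
state=q1 head=3 tape=01011[#]   (q1,#)→(q0,#,-1)
state=q0 head=2 tape=0101[1]#
After 14 steps: state q0, head at 2, tape 01011#.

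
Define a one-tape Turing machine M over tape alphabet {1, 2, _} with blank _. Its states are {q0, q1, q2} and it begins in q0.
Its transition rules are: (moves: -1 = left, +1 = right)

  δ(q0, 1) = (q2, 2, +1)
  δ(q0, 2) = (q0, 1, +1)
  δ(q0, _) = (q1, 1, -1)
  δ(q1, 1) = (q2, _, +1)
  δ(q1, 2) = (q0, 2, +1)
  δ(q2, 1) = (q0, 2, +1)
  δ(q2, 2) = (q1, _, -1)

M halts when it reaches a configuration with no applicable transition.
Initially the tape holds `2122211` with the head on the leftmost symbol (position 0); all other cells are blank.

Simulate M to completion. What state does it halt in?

q0 | [2]122211_   read 2 → write 1, move +1, go to q0
q0 | 1[1]22211_   read 1 → write 2, move +1, go to q2
q2 | 12[2]2211_   read 2 → write _, move -1, go to q1
q1 | 1[2]_2211_   read 2 → write 2, move +1, go to q0
q0 | 12[_]2211_   read _ → write 1, move -1, go to q1
q1 | 1[2]12211_   read 2 → write 2, move +1, go to q0
q0 | 12[1]2211_   read 1 → write 2, move +1, go to q2
q2 | 122[2]211_   read 2 → write _, move -1, go to q1
q1 | 12[2]_211_   read 2 → write 2, move +1, go to q0
q0 | 122[_]211_   read _ → write 1, move -1, go to q1
q1 | 12[2]1211_   read 2 → write 2, move +1, go to q0
q0 | 122[1]211_   read 1 → write 2, move +1, go to q2
q2 | 1222[2]11_   read 2 → write _, move -1, go to q1
q1 | 122[2]_11_   read 2 → write 2, move +1, go to q0
q0 | 1222[_]11_   read _ → write 1, move -1, go to q1
q1 | 122[2]111_   read 2 → write 2, move +1, go to q0
q0 | 1222[1]11_   read 1 → write 2, move +1, go to q2
q2 | 12222[1]1_   read 1 → write 2, move +1, go to q0
q0 | 122222[1]_   read 1 → write 2, move +1, go to q2
q2 | 1222222[_]
No transition is defined for (q2, _); M halts in state q2.

q2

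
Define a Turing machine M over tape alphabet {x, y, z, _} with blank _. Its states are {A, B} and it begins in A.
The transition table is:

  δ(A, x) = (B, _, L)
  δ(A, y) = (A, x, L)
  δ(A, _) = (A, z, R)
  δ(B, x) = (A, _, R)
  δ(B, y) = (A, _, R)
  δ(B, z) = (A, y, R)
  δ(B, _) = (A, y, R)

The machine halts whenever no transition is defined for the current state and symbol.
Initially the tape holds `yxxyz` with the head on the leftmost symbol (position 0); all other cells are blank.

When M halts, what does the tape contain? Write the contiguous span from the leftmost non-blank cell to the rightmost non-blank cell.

yyyzxz

state=A head=0 tape=_[y]xxyz   (A,y)→(A,x,L)
state=A head=-1 tape=[_]xxxyz   (A,_)→(A,z,R)
state=A head=0 tape=z[x]xxyz   (A,x)→(B,_,L)
state=B head=-1 tape=[z]_xxyz   (B,z)→(A,y,R)
state=A head=0 tape=y[_]xxyz   (A,_)→(A,z,R)
state=A head=1 tape=yz[x]xyz   (A,x)→(B,_,L)
state=B head=0 tape=y[z]_xyz   (B,z)→(A,y,R)
state=A head=1 tape=yy[_]xyz   (A,_)→(A,z,R)
state=A head=2 tape=yyz[x]yz   (A,x)→(B,_,L)
state=B head=1 tape=yy[z]_yz   (B,z)→(A,y,R)
state=A head=2 tape=yyy[_]yz   (A,_)→(A,z,R)
state=A head=3 tape=yyyz[y]z   (A,y)→(A,x,L)
state=A head=2 tape=yyy[z]xz
The non-blank tape span at halt is yyyzxz.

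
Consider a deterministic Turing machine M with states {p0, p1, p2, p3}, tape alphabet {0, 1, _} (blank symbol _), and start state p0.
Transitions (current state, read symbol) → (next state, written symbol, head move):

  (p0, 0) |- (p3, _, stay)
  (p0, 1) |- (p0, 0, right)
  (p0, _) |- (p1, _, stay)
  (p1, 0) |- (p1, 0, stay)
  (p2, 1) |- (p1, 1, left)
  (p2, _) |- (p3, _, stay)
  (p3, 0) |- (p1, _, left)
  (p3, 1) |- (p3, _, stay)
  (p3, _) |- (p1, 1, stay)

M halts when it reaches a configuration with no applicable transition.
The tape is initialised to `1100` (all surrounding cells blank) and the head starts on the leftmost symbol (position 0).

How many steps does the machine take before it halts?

4

p0 | [1]100   read 1 → write 0, move right, go to p0
p0 | 0[1]00   read 1 → write 0, move right, go to p0
p0 | 00[0]0   read 0 → write _, move stay, go to p3
p3 | 00[_]0   read _ → write 1, move stay, go to p1
p1 | 00[1]0
M halts after 4 transitions.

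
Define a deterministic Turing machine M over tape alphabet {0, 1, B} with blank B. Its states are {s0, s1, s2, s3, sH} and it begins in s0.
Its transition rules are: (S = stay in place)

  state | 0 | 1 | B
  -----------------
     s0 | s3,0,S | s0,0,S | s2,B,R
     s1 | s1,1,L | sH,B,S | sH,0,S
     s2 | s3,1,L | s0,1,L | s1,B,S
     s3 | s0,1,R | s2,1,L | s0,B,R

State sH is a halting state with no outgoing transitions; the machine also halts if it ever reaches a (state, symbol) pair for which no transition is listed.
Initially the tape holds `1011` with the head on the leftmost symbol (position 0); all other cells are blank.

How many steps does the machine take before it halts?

s0 | [1]011BB   read 1 → write 0, move S, go to s0
s0 | [0]011BB   read 0 → write 0, move S, go to s3
s3 | [0]011BB   read 0 → write 1, move R, go to s0
s0 | 1[0]11BB   read 0 → write 0, move S, go to s3
s3 | 1[0]11BB   read 0 → write 1, move R, go to s0
s0 | 11[1]1BB   read 1 → write 0, move S, go to s0
s0 | 11[0]1BB   read 0 → write 0, move S, go to s3
s3 | 11[0]1BB   read 0 → write 1, move R, go to s0
s0 | 111[1]BB   read 1 → write 0, move S, go to s0
s0 | 111[0]BB   read 0 → write 0, move S, go to s3
s3 | 111[0]BB   read 0 → write 1, move R, go to s0
s0 | 1111[B]B   read B → write B, move R, go to s2
s2 | 1111B[B]   read B → write B, move S, go to s1
s1 | 1111B[B]   read B → write 0, move S, go to sH
sH | 1111B[0]
M halts after 14 transitions.

14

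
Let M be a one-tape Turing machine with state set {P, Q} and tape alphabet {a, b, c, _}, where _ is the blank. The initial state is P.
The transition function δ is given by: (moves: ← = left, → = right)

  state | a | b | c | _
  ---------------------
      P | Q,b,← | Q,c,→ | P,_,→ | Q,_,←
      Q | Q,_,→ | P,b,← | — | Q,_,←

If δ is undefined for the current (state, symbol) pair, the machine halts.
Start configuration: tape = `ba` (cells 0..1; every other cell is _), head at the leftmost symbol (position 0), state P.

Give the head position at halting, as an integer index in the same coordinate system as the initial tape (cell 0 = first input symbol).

0

P | [b]a_   read b → write c, move →, go to Q
Q | c[a]_   read a → write _, move →, go to Q
Q | c_[_]   read _ → write _, move ←, go to Q
Q | c[_]_   read _ → write _, move ←, go to Q
Q | [c]__
At halt the head is at cell 0.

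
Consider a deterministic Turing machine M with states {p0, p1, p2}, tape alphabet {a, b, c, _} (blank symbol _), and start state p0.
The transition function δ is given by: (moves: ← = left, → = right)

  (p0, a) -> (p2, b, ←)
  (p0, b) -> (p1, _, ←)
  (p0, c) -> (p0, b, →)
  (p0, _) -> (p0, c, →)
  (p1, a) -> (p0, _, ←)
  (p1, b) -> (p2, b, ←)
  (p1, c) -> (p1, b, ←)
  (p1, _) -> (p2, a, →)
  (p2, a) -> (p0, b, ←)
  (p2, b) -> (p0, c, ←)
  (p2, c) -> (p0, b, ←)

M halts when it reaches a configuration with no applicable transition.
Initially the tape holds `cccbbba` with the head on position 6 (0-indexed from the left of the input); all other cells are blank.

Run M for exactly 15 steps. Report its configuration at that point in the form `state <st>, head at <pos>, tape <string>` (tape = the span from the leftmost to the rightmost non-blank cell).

p0 | ___cccbbb[a]   read a → write b, move ←, go to p2
p2 | ___cccbb[b]b   read b → write c, move ←, go to p0
p0 | ___cccb[b]cb   read b → write _, move ←, go to p1
p1 | ___ccc[b]_cb   read b → write b, move ←, go to p2
p2 | ___cc[c]b_cb   read c → write b, move ←, go to p0
p0 | ___c[c]bb_cb   read c → write b, move →, go to p0
p0 | ___cb[b]b_cb   read b → write _, move ←, go to p1
p1 | ___c[b]_b_cb   read b → write b, move ←, go to p2
p2 | ___[c]b_b_cb   read c → write b, move ←, go to p0
p0 | __[_]bb_b_cb   read _ → write c, move →, go to p0
p0 | __c[b]b_b_cb   read b → write _, move ←, go to p1
p1 | __[c]_b_b_cb   read c → write b, move ←, go to p1
p1 | _[_]b_b_b_cb   read _ → write a, move →, go to p2
p2 | _a[b]_b_b_cb   read b → write c, move ←, go to p0
p0 | _[a]c_b_b_cb   read a → write b, move ←, go to p2
p2 | [_]bc_b_b_cb
After 15 steps: state p2, head at -3, tape bc_b_b_cb.

state p2, head at -3, tape bc_b_b_cb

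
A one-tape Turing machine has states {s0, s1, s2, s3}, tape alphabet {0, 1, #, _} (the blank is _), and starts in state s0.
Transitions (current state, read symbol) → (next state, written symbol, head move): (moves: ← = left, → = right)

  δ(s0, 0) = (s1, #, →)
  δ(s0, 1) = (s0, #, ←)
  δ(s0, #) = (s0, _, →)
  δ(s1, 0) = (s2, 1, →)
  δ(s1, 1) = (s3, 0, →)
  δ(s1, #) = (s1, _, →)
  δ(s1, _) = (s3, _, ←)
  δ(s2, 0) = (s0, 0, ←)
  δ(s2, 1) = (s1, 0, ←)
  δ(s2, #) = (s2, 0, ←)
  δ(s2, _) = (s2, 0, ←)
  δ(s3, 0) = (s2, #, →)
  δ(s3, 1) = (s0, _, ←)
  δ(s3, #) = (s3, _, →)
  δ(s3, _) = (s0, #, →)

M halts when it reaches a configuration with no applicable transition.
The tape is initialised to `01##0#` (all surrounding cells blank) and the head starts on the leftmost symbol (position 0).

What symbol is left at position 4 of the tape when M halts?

state=s0 head=0 tape=[0]1##0#__   (s0,0)→(s1,#,→)
state=s1 head=1 tape=#[1]##0#__   (s1,1)→(s3,0,→)
state=s3 head=2 tape=#0[#]#0#__   (s3,#)→(s3,_,→)
state=s3 head=3 tape=#0_[#]0#__   (s3,#)→(s3,_,→)
state=s3 head=4 tape=#0__[0]#__   (s3,0)→(s2,#,→)
state=s2 head=5 tape=#0__#[#]__   (s2,#)→(s2,0,←)
state=s2 head=4 tape=#0__[#]0__   (s2,#)→(s2,0,←)
state=s2 head=3 tape=#0_[_]00__   (s2,_)→(s2,0,←)
state=s2 head=2 tape=#0[_]000__   (s2,_)→(s2,0,←)
state=s2 head=1 tape=#[0]0000__   (s2,0)→(s0,0,←)
state=s0 head=0 tape=[#]00000__   (s0,#)→(s0,_,→)
state=s0 head=1 tape=_[0]0000__   (s0,0)→(s1,#,→)
state=s1 head=2 tape=_#[0]000__   (s1,0)→(s2,1,→)
state=s2 head=3 tape=_#1[0]00__   (s2,0)→(s0,0,←)
state=s0 head=2 tape=_#[1]000__   (s0,1)→(s0,#,←)
state=s0 head=1 tape=_[#]#000__   (s0,#)→(s0,_,→)
state=s0 head=2 tape=__[#]000__   (s0,#)→(s0,_,→)
state=s0 head=3 tape=___[0]00__   (s0,0)→(s1,#,→)
state=s1 head=4 tape=___#[0]0__   (s1,0)→(s2,1,→)
state=s2 head=5 tape=___#1[0]__   (s2,0)→(s0,0,←)
state=s0 head=4 tape=___#[1]0__   (s0,1)→(s0,#,←)
state=s0 head=3 tape=___[#]#0__   (s0,#)→(s0,_,→)
state=s0 head=4 tape=____[#]0__   (s0,#)→(s0,_,→)
state=s0 head=5 tape=_____[0]__   (s0,0)→(s1,#,→)
state=s1 head=6 tape=_____#[_]_   (s1,_)→(s3,_,←)
state=s3 head=5 tape=_____[#]__   (s3,#)→(s3,_,→)
state=s3 head=6 tape=______[_]_   (s3,_)→(s0,#,→)
state=s0 head=7 tape=______#[_]
Cell 4 holds _ when M halts.

_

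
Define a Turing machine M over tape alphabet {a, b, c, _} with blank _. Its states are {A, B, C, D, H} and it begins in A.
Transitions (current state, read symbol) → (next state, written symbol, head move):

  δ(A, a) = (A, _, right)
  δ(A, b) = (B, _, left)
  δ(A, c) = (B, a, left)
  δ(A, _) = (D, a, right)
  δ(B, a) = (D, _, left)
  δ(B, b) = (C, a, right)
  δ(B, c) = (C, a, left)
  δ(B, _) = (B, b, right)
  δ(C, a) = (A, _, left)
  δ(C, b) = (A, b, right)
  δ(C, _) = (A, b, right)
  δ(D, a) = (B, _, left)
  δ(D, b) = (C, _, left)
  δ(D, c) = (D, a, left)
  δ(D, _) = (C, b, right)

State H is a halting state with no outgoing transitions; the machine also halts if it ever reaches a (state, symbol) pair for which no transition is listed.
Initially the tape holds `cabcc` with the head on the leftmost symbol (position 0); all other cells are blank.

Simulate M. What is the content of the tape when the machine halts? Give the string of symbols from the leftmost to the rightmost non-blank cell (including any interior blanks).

baababcc

A | ___[c]abcc   read c → write a, move left, go to B
B | __[_]aabcc   read _ → write b, move right, go to B
B | __b[a]abcc   read a → write _, move left, go to D
D | __[b]_abcc   read b → write _, move left, go to C
C | _[_]__abcc   read _ → write b, move right, go to A
A | _b[_]_abcc   read _ → write a, move right, go to D
D | _ba[_]abcc   read _ → write b, move right, go to C
C | _bab[a]bcc   read a → write _, move left, go to A
A | _ba[b]_bcc   read b → write _, move left, go to B
B | _b[a]__bcc   read a → write _, move left, go to D
D | _[b]___bcc   read b → write _, move left, go to C
C | [_]____bcc   read _ → write b, move right, go to A
A | b[_]___bcc   read _ → write a, move right, go to D
D | ba[_]__bcc   read _ → write b, move right, go to C
C | bab[_]_bcc   read _ → write b, move right, go to A
A | babb[_]bcc   read _ → write a, move right, go to D
D | babba[b]cc   read b → write _, move left, go to C
C | babb[a]_cc   read a → write _, move left, go to A
A | bab[b]__cc   read b → write _, move left, go to B
B | ba[b]___cc   read b → write a, move right, go to C
C | baa[_]__cc   read _ → write b, move right, go to A
A | baab[_]_cc   read _ → write a, move right, go to D
D | baaba[_]cc   read _ → write b, move right, go to C
C | baabab[c]c
The non-blank tape span at halt is baababcc.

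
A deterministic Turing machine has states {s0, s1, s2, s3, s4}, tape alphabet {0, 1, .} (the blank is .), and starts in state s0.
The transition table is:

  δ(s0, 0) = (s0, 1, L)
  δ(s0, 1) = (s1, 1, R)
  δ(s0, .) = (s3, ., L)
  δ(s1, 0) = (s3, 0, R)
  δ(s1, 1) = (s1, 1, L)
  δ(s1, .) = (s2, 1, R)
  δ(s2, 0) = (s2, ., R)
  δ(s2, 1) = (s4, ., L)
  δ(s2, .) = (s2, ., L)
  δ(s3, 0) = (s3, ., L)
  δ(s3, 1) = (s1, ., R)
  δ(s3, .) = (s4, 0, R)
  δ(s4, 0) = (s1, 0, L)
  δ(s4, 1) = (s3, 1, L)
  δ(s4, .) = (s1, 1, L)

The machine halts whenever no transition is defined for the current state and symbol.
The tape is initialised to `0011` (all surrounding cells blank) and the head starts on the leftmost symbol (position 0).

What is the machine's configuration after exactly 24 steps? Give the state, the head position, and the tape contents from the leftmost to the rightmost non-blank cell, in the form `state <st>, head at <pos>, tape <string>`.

state s1, head at -2, tape 0.1..011

state=s0 head=0 tape=....[0]011   (s0,0)→(s0,1,L)
state=s0 head=-1 tape=...[.]1011   (s0,.)→(s3,.,L)
state=s3 head=-2 tape=..[.].1011   (s3,.)→(s4,0,R)
state=s4 head=-1 tape=..0[.]1011   (s4,.)→(s1,1,L)
state=s1 head=-2 tape=..[0]11011   (s1,0)→(s3,0,R)
state=s3 head=-1 tape=..0[1]1011   (s3,1)→(s1,.,R)
state=s1 head=0 tape=..0.[1]011   (s1,1)→(s1,1,L)
state=s1 head=-1 tape=..0[.]1011   (s1,.)→(s2,1,R)
state=s2 head=0 tape=..01[1]011   (s2,1)→(s4,.,L)
state=s4 head=-1 tape=..0[1].011   (s4,1)→(s3,1,L)
state=s3 head=-2 tape=..[0]1.011   (s3,0)→(s3,.,L)
state=s3 head=-3 tape=.[.].1.011   (s3,.)→(s4,0,R)
state=s4 head=-2 tape=.0[.]1.011   (s4,.)→(s1,1,L)
state=s1 head=-3 tape=.[0]11.011   (s1,0)→(s3,0,R)
state=s3 head=-2 tape=.0[1]1.011   (s3,1)→(s1,.,R)
state=s1 head=-1 tape=.0.[1].011   (s1,1)→(s1,1,L)
state=s1 head=-2 tape=.0[.]1.011   (s1,.)→(s2,1,R)
state=s2 head=-1 tape=.01[1].011   (s2,1)→(s4,.,L)
state=s4 head=-2 tape=.0[1]..011   (s4,1)→(s3,1,L)
state=s3 head=-3 tape=.[0]1..011   (s3,0)→(s3,.,L)
state=s3 head=-4 tape=[.].1..011   (s3,.)→(s4,0,R)
state=s4 head=-3 tape=0[.]1..011   (s4,.)→(s1,1,L)
state=s1 head=-4 tape=[0]11..011   (s1,0)→(s3,0,R)
state=s3 head=-3 tape=0[1]1..011   (s3,1)→(s1,.,R)
state=s1 head=-2 tape=0.[1]..011
After 24 steps: state s1, head at -2, tape 0.1..011.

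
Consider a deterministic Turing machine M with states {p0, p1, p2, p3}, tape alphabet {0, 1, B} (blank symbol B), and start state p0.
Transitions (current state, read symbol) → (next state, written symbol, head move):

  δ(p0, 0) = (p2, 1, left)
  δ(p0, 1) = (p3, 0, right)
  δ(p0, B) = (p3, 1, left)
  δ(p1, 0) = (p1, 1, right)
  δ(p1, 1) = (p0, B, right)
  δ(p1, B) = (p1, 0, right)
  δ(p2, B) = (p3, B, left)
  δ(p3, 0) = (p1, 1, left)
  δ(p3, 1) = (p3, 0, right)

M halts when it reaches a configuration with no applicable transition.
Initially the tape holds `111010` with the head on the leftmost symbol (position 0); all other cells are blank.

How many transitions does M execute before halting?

p0 | [1]11010B   read 1 → write 0, move right, go to p3
p3 | 0[1]1010B   read 1 → write 0, move right, go to p3
p3 | 00[1]010B   read 1 → write 0, move right, go to p3
p3 | 000[0]10B   read 0 → write 1, move left, go to p1
p1 | 00[0]110B   read 0 → write 1, move right, go to p1
p1 | 001[1]10B   read 1 → write B, move right, go to p0
p0 | 001B[1]0B   read 1 → write 0, move right, go to p3
p3 | 001B0[0]B   read 0 → write 1, move left, go to p1
p1 | 001B[0]1B   read 0 → write 1, move right, go to p1
p1 | 001B1[1]B   read 1 → write B, move right, go to p0
p0 | 001B1B[B]   read B → write 1, move left, go to p3
p3 | 001B1[B]1
M halts after 11 transitions.

11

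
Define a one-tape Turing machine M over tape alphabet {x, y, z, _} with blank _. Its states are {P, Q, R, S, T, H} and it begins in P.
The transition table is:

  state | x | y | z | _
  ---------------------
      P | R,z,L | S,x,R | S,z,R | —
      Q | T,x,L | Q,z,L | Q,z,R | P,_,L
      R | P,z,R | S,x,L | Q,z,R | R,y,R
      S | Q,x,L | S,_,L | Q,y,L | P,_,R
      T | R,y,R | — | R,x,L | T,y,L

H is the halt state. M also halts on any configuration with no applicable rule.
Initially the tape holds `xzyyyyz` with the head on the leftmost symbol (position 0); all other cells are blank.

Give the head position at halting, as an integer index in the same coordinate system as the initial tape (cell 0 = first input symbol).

P | _[x]zyyyyz__   read x → write z, move L, go to R
R | [_]zzyyyyz__   read _ → write y, move R, go to R
R | y[z]zyyyyz__   read z → write z, move R, go to Q
Q | yz[z]yyyyz__   read z → write z, move R, go to Q
Q | yzz[y]yyyz__   read y → write z, move L, go to Q
Q | yz[z]zyyyz__   read z → write z, move R, go to Q
Q | yzz[z]yyyz__   read z → write z, move R, go to Q
Q | yzzz[y]yyz__   read y → write z, move L, go to Q
Q | yzz[z]zyyz__   read z → write z, move R, go to Q
Q | yzzz[z]yyz__   read z → write z, move R, go to Q
Q | yzzzz[y]yz__   read y → write z, move L, go to Q
Q | yzzz[z]zyz__   read z → write z, move R, go to Q
Q | yzzzz[z]yz__   read z → write z, move R, go to Q
Q | yzzzzz[y]z__   read y → write z, move L, go to Q
Q | yzzzz[z]zz__   read z → write z, move R, go to Q
Q | yzzzzz[z]z__   read z → write z, move R, go to Q
Q | yzzzzzz[z]__   read z → write z, move R, go to Q
Q | yzzzzzzz[_]_   read _ → write _, move L, go to P
P | yzzzzzz[z]__   read z → write z, move R, go to S
S | yzzzzzzz[_]_   read _ → write _, move R, go to P
P | yzzzzzzz_[_]
At halt the head is at cell 8.

8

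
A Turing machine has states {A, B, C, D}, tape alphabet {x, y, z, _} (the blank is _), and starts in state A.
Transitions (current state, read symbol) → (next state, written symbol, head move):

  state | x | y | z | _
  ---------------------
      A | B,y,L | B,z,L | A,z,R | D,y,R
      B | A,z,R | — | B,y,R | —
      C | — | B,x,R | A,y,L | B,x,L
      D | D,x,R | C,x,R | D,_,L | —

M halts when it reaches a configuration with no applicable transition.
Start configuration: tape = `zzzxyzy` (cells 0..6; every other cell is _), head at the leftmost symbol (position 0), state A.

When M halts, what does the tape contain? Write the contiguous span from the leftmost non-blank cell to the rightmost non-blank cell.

zzyyyzy

A | [z]zzxyzy   read z → write z, move R, go to A
A | z[z]zxyzy   read z → write z, move R, go to A
A | zz[z]xyzy   read z → write z, move R, go to A
A | zzz[x]yzy   read x → write y, move L, go to B
B | zz[z]yyzy   read z → write y, move R, go to B
B | zzy[y]yzy
The non-blank tape span at halt is zzyyyzy.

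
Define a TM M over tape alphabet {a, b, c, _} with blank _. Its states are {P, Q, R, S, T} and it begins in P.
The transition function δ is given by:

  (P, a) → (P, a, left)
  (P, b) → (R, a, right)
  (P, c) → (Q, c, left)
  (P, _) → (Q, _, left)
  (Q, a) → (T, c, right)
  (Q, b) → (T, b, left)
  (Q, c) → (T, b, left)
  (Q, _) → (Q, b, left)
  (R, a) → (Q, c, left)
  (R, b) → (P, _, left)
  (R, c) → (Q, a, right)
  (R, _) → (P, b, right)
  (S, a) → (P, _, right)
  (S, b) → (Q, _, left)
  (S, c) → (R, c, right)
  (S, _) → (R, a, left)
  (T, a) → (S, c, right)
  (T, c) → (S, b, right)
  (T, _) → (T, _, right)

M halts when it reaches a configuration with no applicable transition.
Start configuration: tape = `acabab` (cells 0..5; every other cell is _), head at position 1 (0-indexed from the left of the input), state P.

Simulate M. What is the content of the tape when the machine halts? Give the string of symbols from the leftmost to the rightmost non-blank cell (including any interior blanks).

cb_b

P | a[c]abab   read c → write c, move left, go to Q
Q | [a]cabab   read a → write c, move right, go to T
T | c[c]abab   read c → write b, move right, go to S
S | cb[a]bab   read a → write _, move right, go to P
P | cb_[b]ab   read b → write a, move right, go to R
R | cb_a[a]b   read a → write c, move left, go to Q
Q | cb_[a]cb   read a → write c, move right, go to T
T | cb_c[c]b   read c → write b, move right, go to S
S | cb_cb[b]   read b → write _, move left, go to Q
Q | cb_c[b]_   read b → write b, move left, go to T
T | cb_[c]b_   read c → write b, move right, go to S
S | cb_b[b]_   read b → write _, move left, go to Q
Q | cb_[b]__   read b → write b, move left, go to T
T | cb[_]b__   read _ → write _, move right, go to T
T | cb_[b]__
The non-blank tape span at halt is cb_b.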